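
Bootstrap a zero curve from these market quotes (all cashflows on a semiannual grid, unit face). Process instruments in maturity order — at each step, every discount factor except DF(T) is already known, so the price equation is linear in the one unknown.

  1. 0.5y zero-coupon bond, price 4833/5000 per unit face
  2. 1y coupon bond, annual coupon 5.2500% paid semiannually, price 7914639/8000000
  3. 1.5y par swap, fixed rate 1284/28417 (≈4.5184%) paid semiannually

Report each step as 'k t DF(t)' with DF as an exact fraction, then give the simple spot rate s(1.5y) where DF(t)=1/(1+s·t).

1 1/2 4833/5000
2 1 9393/10000
3 3/2 4679/5000
s(1.5y) = (1/(4679/5000) − 1)/(3/2) = 214/4679 ≈ 4.5736%

step 1 [0.5y] zero: DF = P = 4833/5000 ≈ 0.966600
step 2 [1y] bond c/2=21/800: DF=(7914639/8000000 − 21/800·(0.966600))/(1+21/800) = 9393/10000 ≈ 0.939300
step 3 [1.5y] swap r/2=642/28417: DF=(1 − 642/28417·(0.966600+0.939300))/(1+642/28417) = 4679/5000 ≈ 0.935800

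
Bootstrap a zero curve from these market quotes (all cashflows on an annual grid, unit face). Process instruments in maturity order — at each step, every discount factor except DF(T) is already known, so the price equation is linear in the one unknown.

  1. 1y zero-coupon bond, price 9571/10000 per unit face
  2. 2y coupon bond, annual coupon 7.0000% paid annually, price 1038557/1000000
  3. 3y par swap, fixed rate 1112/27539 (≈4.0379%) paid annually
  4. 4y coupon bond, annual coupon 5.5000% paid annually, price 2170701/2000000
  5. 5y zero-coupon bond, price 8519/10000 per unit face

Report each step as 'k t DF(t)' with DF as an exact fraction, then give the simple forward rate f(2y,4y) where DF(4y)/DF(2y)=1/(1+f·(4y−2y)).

step 1 [1y] zero: DF = P = 9571/10000 ≈ 0.957100
step 2 [2y] bond c/1=7/100: DF=(1038557/1000000 − 7/100·(0.957100))/(1+7/100) = 227/250 ≈ 0.908000
step 3 [3y] swap r/1=1112/27539: DF=(1 − 1112/27539·(0.957100+0.908000))/(1+1112/27539) = 1111/1250 ≈ 0.888800
step 4 [4y] bond c/1=11/200: DF=(2170701/2000000 − 11/200·(0.957100+0.908000+0.888800))/(1+11/200) = 2213/2500 ≈ 0.885200
step 5 [5y] zero: DF = P = 8519/10000 ≈ 0.851900

1 1 9571/10000
2 2 227/250
3 3 1111/1250
4 4 2213/2500
5 5 8519/10000
f(2y,4y) = ((227/250)/(2213/2500) − 1)/(2) = 57/4426 ≈ 1.2878%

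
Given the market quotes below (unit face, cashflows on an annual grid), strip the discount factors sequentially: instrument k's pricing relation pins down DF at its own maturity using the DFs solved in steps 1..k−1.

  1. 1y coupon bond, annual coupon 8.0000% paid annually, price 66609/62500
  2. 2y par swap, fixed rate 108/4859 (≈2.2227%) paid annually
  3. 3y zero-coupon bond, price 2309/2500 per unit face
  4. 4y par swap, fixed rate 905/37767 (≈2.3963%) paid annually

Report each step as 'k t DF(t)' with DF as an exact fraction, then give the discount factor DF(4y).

1 1 2467/2500
2 2 598/625
3 3 2309/2500
4 4 1819/2000
DF(4y) = 1819/2000 ≈ 0.909500

step 1 [1y] bond c/1=2/25: DF=(66609/62500 − 2/25·(0))/(1+2/25) = 2467/2500 ≈ 0.986800
step 2 [2y] swap r/1=108/4859: DF=(1 − 108/4859·(0.986800))/(1+108/4859) = 598/625 ≈ 0.956800
step 3 [3y] zero: DF = P = 2309/2500 ≈ 0.923600
step 4 [4y] swap r/1=905/37767: DF=(1 − 905/37767·(0.986800+0.956800+0.923600))/(1+905/37767) = 1819/2000 ≈ 0.909500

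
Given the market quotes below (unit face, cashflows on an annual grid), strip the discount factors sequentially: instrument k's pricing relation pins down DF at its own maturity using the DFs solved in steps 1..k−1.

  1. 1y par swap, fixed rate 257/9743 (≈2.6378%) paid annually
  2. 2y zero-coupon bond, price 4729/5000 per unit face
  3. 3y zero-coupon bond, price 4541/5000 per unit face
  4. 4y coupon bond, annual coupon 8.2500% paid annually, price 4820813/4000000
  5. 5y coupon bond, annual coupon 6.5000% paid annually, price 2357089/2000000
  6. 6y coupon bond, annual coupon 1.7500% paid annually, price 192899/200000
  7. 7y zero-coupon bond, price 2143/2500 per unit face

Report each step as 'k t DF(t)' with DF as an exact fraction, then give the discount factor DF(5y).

1 1 9743/10000
2 2 4729/5000
3 3 4541/5000
4 4 4489/5000
5 5 1099/1250
6 6 8687/10000
7 7 2143/2500
DF(5y) = 1099/1250 ≈ 0.879200

step 1 [1y] swap r/1=257/9743: DF=(1 − 257/9743·(0))/(1+257/9743) = 9743/10000 ≈ 0.974300
step 2 [2y] zero: DF = P = 4729/5000 ≈ 0.945800
step 3 [3y] zero: DF = P = 4541/5000 ≈ 0.908200
step 4 [4y] bond c/1=33/400: DF=(4820813/4000000 − 33/400·(0.974300+0.945800+0.908200))/(1+33/400) = 4489/5000 ≈ 0.897800
step 5 [5y] bond c/1=13/200: DF=(2357089/2000000 − 13/200·(0.974300+0.945800+0.908200+0.897800))/(1+13/200) = 1099/1250 ≈ 0.879200
step 6 [6y] bond c/1=7/400: DF=(192899/200000 − 7/400·(0.974300+0.945800+0.908200+0.897800+0.879200))/(1+7/400) = 8687/10000 ≈ 0.868700
step 7 [7y] zero: DF = P = 2143/2500 ≈ 0.857200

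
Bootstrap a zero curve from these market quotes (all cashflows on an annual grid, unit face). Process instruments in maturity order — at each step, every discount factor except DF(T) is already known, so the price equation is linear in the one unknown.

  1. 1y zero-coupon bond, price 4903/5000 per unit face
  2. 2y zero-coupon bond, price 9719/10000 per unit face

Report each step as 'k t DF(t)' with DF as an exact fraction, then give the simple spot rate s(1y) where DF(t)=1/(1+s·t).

step 1 [1y] zero: DF = P = 4903/5000 ≈ 0.980600
step 2 [2y] zero: DF = P = 9719/10000 ≈ 0.971900

1 1 4903/5000
2 2 9719/10000
s(1y) = (1/(4903/5000) − 1)/(1) = 97/4903 ≈ 1.9784%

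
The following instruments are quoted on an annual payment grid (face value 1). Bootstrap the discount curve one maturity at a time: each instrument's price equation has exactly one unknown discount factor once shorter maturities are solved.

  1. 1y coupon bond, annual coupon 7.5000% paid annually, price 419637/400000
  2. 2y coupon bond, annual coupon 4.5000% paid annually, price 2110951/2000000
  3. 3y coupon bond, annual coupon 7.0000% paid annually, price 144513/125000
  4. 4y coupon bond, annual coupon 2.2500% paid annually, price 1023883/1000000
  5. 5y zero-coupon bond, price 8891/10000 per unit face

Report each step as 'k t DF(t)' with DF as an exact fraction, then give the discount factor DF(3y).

1 1 9759/10000
2 2 121/125
3 3 9533/10000
4 4 586/625
5 5 8891/10000
DF(3y) = 9533/10000 ≈ 0.953300

step 1 [1y] bond c/1=3/40: DF=(419637/400000 − 3/40·(0))/(1+3/40) = 9759/10000 ≈ 0.975900
step 2 [2y] bond c/1=9/200: DF=(2110951/2000000 − 9/200·(0.975900))/(1+9/200) = 121/125 ≈ 0.968000
step 3 [3y] bond c/1=7/100: DF=(144513/125000 − 7/100·(0.975900+0.968000))/(1+7/100) = 9533/10000 ≈ 0.953300
step 4 [4y] bond c/1=9/400: DF=(1023883/1000000 − 9/400·(0.975900+0.968000+0.953300))/(1+9/400) = 586/625 ≈ 0.937600
step 5 [5y] zero: DF = P = 8891/10000 ≈ 0.889100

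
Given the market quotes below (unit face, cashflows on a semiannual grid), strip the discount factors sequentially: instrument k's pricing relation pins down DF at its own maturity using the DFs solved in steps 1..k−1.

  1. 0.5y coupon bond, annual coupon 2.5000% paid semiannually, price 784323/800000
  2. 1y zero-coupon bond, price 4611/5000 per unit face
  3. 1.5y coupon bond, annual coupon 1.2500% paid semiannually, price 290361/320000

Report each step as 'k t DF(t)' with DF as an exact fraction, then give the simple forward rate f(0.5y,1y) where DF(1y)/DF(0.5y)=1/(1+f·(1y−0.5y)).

1 1/2 9683/10000
2 1 4611/5000
3 3/2 89/100
f(0.5y,1y) = ((9683/10000)/(4611/5000) − 1)/(1/2) = 461/4611 ≈ 9.9978%

step 1 [0.5y] bond c/2=1/80: DF=(784323/800000 − 1/80·(0))/(1+1/80) = 9683/10000 ≈ 0.968300
step 2 [1y] zero: DF = P = 4611/5000 ≈ 0.922200
step 3 [1.5y] bond c/2=1/160: DF=(290361/320000 − 1/160·(0.968300+0.922200))/(1+1/160) = 89/100 ≈ 0.890000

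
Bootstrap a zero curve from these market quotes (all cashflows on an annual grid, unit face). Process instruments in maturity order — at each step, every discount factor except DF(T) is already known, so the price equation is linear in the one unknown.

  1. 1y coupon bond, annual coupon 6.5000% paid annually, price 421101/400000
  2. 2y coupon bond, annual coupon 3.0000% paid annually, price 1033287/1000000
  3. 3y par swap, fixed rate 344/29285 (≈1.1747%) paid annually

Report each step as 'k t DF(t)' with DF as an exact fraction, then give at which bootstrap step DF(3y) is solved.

1 1 1977/2000
2 2 609/625
3 3 1207/1250
DF(3y) is solved at step 3

step 1 [1y] bond c/1=13/200: DF=(421101/400000 − 13/200·(0))/(1+13/200) = 1977/2000 ≈ 0.988500
step 2 [2y] bond c/1=3/100: DF=(1033287/1000000 − 3/100·(0.988500))/(1+3/100) = 609/625 ≈ 0.974400
step 3 [3y] swap r/1=344/29285: DF=(1 − 344/29285·(0.988500+0.974400))/(1+344/29285) = 1207/1250 ≈ 0.965600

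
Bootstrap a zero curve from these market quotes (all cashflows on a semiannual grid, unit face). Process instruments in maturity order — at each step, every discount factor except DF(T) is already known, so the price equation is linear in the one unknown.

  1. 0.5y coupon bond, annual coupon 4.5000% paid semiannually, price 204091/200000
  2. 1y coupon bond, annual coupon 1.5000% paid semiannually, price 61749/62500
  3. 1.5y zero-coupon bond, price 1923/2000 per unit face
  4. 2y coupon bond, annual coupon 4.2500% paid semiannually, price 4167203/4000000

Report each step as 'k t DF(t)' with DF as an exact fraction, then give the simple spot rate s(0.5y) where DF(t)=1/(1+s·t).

step 1 [0.5y] bond c/2=9/400: DF=(204091/200000 − 9/400·(0))/(1+9/400) = 499/500 ≈ 0.998000
step 2 [1y] bond c/2=3/400: DF=(61749/62500 − 3/400·(0.998000))/(1+3/400) = 2433/2500 ≈ 0.973200
step 3 [1.5y] zero: DF = P = 1923/2000 ≈ 0.961500
step 4 [2y] bond c/2=17/800: DF=(4167203/4000000 − 17/800·(0.998000+0.973200+0.961500))/(1+17/800) = 9591/10000 ≈ 0.959100

1 1/2 499/500
2 1 2433/2500
3 3/2 1923/2000
4 2 9591/10000
s(0.5y) = (1/(499/500) − 1)/(1/2) = 2/499 ≈ 0.4008%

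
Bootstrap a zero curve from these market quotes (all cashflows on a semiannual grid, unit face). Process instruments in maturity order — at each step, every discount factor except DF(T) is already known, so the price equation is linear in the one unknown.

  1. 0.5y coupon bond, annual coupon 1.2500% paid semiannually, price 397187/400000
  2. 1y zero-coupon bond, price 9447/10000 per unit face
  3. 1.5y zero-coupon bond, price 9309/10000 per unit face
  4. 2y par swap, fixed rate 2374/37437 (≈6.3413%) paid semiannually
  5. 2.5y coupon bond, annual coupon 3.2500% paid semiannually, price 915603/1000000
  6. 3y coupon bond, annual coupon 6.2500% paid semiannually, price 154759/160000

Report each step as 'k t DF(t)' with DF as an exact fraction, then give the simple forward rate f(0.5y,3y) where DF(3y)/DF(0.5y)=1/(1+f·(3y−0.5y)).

step 1 [0.5y] bond c/2=1/160: DF=(397187/400000 − 1/160·(0))/(1+1/160) = 2467/2500 ≈ 0.986800
step 2 [1y] zero: DF = P = 9447/10000 ≈ 0.944700
step 3 [1.5y] zero: DF = P = 9309/10000 ≈ 0.930900
step 4 [2y] swap r/2=1187/37437: DF=(1 − 1187/37437·(0.986800+0.944700+0.930900))/(1+1187/37437) = 8813/10000 ≈ 0.881300
step 5 [2.5y] bond c/2=13/800: DF=(915603/1000000 − 13/800·(0.986800+0.944700+0.930900+0.881300))/(1+13/800) = 8411/10000 ≈ 0.841100
step 6 [3y] bond c/2=1/32: DF=(154759/160000 − 1/32·(0.986800+0.944700+0.930900+0.881300+0.841100))/(1+1/32) = 799/1000 ≈ 0.799000

1 1/2 2467/2500
2 1 9447/10000
3 3/2 9309/10000
4 2 8813/10000
5 5/2 8411/10000
6 3 799/1000
f(0.5y,3y) = ((2467/2500)/(799/1000) − 1)/(5/2) = 1878/19975 ≈ 9.4018%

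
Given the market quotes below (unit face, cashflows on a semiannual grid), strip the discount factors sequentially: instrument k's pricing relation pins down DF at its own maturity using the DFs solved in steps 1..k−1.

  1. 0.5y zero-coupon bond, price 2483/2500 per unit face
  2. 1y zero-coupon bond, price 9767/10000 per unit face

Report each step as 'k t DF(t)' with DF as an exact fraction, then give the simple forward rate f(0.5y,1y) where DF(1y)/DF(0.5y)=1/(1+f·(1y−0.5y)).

step 1 [0.5y] zero: DF = P = 2483/2500 ≈ 0.993200
step 2 [1y] zero: DF = P = 9767/10000 ≈ 0.976700

1 1/2 2483/2500
2 1 9767/10000
f(0.5y,1y) = ((2483/2500)/(9767/10000) − 1)/(1/2) = 330/9767 ≈ 3.3787%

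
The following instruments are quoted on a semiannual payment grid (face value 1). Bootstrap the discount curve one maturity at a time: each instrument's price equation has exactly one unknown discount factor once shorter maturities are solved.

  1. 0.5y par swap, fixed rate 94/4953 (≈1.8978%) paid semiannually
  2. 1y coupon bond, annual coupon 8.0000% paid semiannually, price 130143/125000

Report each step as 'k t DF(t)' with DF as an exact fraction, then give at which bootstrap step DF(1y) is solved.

step 1 [0.5y] swap r/2=47/4953: DF=(1 − 47/4953·(0))/(1+47/4953) = 4953/5000 ≈ 0.990600
step 2 [1y] bond c/2=1/25: DF=(130143/125000 − 1/25·(0.990600))/(1+1/25) = 963/1000 ≈ 0.963000

1 1/2 4953/5000
2 1 963/1000
DF(1y) is solved at step 2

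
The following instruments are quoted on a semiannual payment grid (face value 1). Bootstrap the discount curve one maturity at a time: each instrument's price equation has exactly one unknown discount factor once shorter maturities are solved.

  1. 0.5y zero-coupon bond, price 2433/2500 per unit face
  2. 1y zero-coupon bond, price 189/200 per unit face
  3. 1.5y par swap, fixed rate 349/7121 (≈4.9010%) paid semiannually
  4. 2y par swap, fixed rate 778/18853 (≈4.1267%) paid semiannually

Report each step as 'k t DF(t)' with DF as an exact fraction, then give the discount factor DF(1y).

step 1 [0.5y] zero: DF = P = 2433/2500 ≈ 0.973200
step 2 [1y] zero: DF = P = 189/200 ≈ 0.945000
step 3 [1.5y] swap r/2=349/14242: DF=(1 − 349/14242·(0.973200+0.945000))/(1+349/14242) = 4651/5000 ≈ 0.930200
step 4 [2y] swap r/2=389/18853: DF=(1 − 389/18853·(0.973200+0.945000+0.930200))/(1+389/18853) = 4611/5000 ≈ 0.922200

1 1/2 2433/2500
2 1 189/200
3 3/2 4651/5000
4 2 4611/5000
DF(1y) = 189/200 ≈ 0.945000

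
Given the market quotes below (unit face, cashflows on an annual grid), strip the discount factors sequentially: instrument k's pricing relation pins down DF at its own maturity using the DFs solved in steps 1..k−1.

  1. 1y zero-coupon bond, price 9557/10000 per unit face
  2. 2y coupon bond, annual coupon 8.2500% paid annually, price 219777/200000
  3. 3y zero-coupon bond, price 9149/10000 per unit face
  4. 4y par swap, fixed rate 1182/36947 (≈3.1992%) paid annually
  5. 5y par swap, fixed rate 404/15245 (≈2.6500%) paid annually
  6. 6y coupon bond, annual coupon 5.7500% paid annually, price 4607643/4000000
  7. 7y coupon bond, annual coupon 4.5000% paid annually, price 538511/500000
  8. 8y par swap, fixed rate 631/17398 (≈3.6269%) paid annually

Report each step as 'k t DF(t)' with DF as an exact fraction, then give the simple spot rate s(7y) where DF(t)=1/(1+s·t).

1 1 9557/10000
2 2 9423/10000
3 3 9149/10000
4 4 4409/5000
5 5 2197/2500
6 6 4203/5000
7 7 319/400
8 8 1869/2500
s(7y) = (1/(319/400) − 1)/(7) = 81/2233 ≈ 3.6274%

step 1 [1y] zero: DF = P = 9557/10000 ≈ 0.955700
step 2 [2y] bond c/1=33/400: DF=(219777/200000 − 33/400·(0.955700))/(1+33/400) = 9423/10000 ≈ 0.942300
step 3 [3y] zero: DF = P = 9149/10000 ≈ 0.914900
step 4 [4y] swap r/1=1182/36947: DF=(1 − 1182/36947·(0.955700+0.942300+0.914900))/(1+1182/36947) = 4409/5000 ≈ 0.881800
step 5 [5y] swap r/1=404/15245: DF=(1 − 404/15245·(0.955700+0.942300+0.914900+0.881800))/(1+404/15245) = 2197/2500 ≈ 0.878800
step 6 [6y] bond c/1=23/400: DF=(4607643/4000000 − 23/400·(0.955700+0.942300+0.914900+0.881800+0.878800))/(1+23/400) = 4203/5000 ≈ 0.840600
step 7 [7y] bond c/1=9/200: DF=(538511/500000 − 9/200·(0.955700+0.942300+0.914900+0.881800+0.878800+0.840600))/(1+9/200) = 319/400 ≈ 0.797500
step 8 [8y] swap r/1=631/17398: DF=(1 − 631/17398·(0.955700+0.942300+0.914900+0.881800+0.878800+0.840600+0.797500))/(1+631/17398) = 1869/2500 ≈ 0.747600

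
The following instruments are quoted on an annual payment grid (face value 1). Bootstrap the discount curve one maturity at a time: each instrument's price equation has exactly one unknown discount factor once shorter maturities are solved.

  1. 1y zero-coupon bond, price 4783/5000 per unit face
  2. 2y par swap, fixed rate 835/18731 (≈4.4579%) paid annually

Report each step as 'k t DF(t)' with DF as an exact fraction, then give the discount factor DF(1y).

1 1 4783/5000
2 2 1833/2000
DF(1y) = 4783/5000 ≈ 0.956600

step 1 [1y] zero: DF = P = 4783/5000 ≈ 0.956600
step 2 [2y] swap r/1=835/18731: DF=(1 − 835/18731·(0.956600))/(1+835/18731) = 1833/2000 ≈ 0.916500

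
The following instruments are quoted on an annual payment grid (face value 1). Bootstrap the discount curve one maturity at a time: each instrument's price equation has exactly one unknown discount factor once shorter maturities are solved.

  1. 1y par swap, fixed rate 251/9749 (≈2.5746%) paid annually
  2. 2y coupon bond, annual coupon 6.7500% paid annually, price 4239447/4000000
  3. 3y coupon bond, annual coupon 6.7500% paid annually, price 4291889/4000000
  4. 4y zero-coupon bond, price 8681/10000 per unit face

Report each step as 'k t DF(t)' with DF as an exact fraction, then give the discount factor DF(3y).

step 1 [1y] swap r/1=251/9749: DF=(1 − 251/9749·(0))/(1+251/9749) = 9749/10000 ≈ 0.974900
step 2 [2y] bond c/1=27/400: DF=(4239447/4000000 − 27/400·(0.974900))/(1+27/400) = 582/625 ≈ 0.931200
step 3 [3y] bond c/1=27/400: DF=(4291889/4000000 − 27/400·(0.974900+0.931200))/(1+27/400) = 4423/5000 ≈ 0.884600
step 4 [4y] zero: DF = P = 8681/10000 ≈ 0.868100

1 1 9749/10000
2 2 582/625
3 3 4423/5000
4 4 8681/10000
DF(3y) = 4423/5000 ≈ 0.884600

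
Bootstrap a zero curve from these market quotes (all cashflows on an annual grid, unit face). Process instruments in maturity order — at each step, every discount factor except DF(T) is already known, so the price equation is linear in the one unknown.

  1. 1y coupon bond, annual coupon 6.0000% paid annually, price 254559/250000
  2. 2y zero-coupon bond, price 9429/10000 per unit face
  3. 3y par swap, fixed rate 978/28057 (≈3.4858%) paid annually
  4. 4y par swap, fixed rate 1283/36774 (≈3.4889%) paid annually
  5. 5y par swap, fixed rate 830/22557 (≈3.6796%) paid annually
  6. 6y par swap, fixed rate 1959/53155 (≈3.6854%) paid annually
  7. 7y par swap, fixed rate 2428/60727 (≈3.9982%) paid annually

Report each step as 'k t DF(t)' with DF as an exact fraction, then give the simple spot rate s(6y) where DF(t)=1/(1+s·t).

step 1 [1y] bond c/1=3/50: DF=(254559/250000 − 3/50·(0))/(1+3/50) = 4803/5000 ≈ 0.960600
step 2 [2y] zero: DF = P = 9429/10000 ≈ 0.942900
step 3 [3y] swap r/1=978/28057: DF=(1 − 978/28057·(0.960600+0.942900))/(1+978/28057) = 4511/5000 ≈ 0.902200
step 4 [4y] swap r/1=1283/36774: DF=(1 − 1283/36774·(0.960600+0.942900+0.902200))/(1+1283/36774) = 8717/10000 ≈ 0.871700
step 5 [5y] swap r/1=830/22557: DF=(1 − 830/22557·(0.960600+0.942900+0.902200+0.871700))/(1+830/22557) = 417/500 ≈ 0.834000
step 6 [6y] swap r/1=1959/53155: DF=(1 − 1959/53155·(0.960600+0.942900+0.902200+0.871700+0.834000))/(1+1959/53155) = 8041/10000 ≈ 0.804100
step 7 [7y] swap r/1=2428/60727: DF=(1 − 2428/60727·(0.960600+0.942900+0.902200+0.871700+0.834000+0.804100))/(1+2428/60727) = 1893/2500 ≈ 0.757200

1 1 4803/5000
2 2 9429/10000
3 3 4511/5000
4 4 8717/10000
5 5 417/500
6 6 8041/10000
7 7 1893/2500
s(6y) = (1/(8041/10000) − 1)/(6) = 653/16082 ≈ 4.0604%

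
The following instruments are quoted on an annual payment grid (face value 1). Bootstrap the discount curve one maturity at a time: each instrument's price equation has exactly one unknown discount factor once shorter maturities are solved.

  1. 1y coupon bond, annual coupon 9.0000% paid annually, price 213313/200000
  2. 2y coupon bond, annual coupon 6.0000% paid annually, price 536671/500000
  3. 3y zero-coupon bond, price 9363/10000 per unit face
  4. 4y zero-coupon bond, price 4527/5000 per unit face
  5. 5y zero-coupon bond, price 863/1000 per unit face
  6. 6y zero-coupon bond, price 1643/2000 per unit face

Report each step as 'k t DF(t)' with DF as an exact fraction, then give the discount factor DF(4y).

step 1 [1y] bond c/1=9/100: DF=(213313/200000 − 9/100·(0))/(1+9/100) = 1957/2000 ≈ 0.978500
step 2 [2y] bond c/1=3/50: DF=(536671/500000 − 3/50·(0.978500))/(1+3/50) = 2393/2500 ≈ 0.957200
step 3 [3y] zero: DF = P = 9363/10000 ≈ 0.936300
step 4 [4y] zero: DF = P = 4527/5000 ≈ 0.905400
step 5 [5y] zero: DF = P = 863/1000 ≈ 0.863000
step 6 [6y] zero: DF = P = 1643/2000 ≈ 0.821500

1 1 1957/2000
2 2 2393/2500
3 3 9363/10000
4 4 4527/5000
5 5 863/1000
6 6 1643/2000
DF(4y) = 4527/5000 ≈ 0.905400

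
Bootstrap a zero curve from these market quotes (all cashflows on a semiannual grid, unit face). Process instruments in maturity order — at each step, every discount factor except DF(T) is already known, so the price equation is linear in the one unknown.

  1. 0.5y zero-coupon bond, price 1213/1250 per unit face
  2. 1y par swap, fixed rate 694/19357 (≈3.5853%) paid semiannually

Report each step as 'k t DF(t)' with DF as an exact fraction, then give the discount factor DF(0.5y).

1 1/2 1213/1250
2 1 9653/10000
DF(0.5y) = 1213/1250 ≈ 0.970400

step 1 [0.5y] zero: DF = P = 1213/1250 ≈ 0.970400
step 2 [1y] swap r/2=347/19357: DF=(1 − 347/19357·(0.970400))/(1+347/19357) = 9653/10000 ≈ 0.965300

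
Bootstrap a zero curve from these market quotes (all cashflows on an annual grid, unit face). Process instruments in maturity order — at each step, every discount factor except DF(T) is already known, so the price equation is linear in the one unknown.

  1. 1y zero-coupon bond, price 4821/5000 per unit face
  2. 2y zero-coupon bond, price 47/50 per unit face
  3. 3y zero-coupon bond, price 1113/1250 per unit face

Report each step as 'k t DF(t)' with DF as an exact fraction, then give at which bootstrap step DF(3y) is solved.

step 1 [1y] zero: DF = P = 4821/5000 ≈ 0.964200
step 2 [2y] zero: DF = P = 47/50 ≈ 0.940000
step 3 [3y] zero: DF = P = 1113/1250 ≈ 0.890400

1 1 4821/5000
2 2 47/50
3 3 1113/1250
DF(3y) is solved at step 3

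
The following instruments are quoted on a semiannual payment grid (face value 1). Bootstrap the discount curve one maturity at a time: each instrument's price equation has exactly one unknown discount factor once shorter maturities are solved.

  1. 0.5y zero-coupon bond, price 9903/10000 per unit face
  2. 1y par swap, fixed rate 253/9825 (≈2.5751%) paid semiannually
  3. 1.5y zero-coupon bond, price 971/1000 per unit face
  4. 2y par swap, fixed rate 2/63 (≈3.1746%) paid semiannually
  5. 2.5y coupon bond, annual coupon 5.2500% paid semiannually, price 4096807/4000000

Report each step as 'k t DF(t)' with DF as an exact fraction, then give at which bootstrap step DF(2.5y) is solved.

1 1/2 9903/10000
2 1 9747/10000
3 3/2 971/1000
4 2 1877/2000
5 5/2 8989/10000
DF(2.5y) is solved at step 5

step 1 [0.5y] zero: DF = P = 9903/10000 ≈ 0.990300
step 2 [1y] swap r/2=253/19650: DF=(1 − 253/19650·(0.990300))/(1+253/19650) = 9747/10000 ≈ 0.974700
step 3 [1.5y] zero: DF = P = 971/1000 ≈ 0.971000
step 4 [2y] swap r/2=1/63: DF=(1 − 1/63·(0.990300+0.974700+0.971000))/(1+1/63) = 1877/2000 ≈ 0.938500
step 5 [2.5y] bond c/2=21/800: DF=(4096807/4000000 − 21/800·(0.990300+0.974700+0.971000+0.938500))/(1+21/800) = 8989/10000 ≈ 0.898900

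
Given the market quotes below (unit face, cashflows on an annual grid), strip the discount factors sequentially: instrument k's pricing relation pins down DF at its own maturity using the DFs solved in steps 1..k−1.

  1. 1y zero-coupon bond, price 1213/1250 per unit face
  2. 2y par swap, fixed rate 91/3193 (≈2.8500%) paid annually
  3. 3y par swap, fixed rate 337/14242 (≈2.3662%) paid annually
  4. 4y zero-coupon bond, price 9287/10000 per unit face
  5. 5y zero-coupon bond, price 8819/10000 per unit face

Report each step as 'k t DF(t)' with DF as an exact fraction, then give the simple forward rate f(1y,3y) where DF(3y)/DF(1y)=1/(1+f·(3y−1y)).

step 1 [1y] zero: DF = P = 1213/1250 ≈ 0.970400
step 2 [2y] swap r/1=91/3193: DF=(1 − 91/3193·(0.970400))/(1+91/3193) = 4727/5000 ≈ 0.945400
step 3 [3y] swap r/1=337/14242: DF=(1 − 337/14242·(0.970400+0.945400))/(1+337/14242) = 4663/5000 ≈ 0.932600
step 4 [4y] zero: DF = P = 9287/10000 ≈ 0.928700
step 5 [5y] zero: DF = P = 8819/10000 ≈ 0.881900

1 1 1213/1250
2 2 4727/5000
3 3 4663/5000
4 4 9287/10000
5 5 8819/10000
f(1y,3y) = ((1213/1250)/(4663/5000) − 1)/(2) = 189/9326 ≈ 2.0266%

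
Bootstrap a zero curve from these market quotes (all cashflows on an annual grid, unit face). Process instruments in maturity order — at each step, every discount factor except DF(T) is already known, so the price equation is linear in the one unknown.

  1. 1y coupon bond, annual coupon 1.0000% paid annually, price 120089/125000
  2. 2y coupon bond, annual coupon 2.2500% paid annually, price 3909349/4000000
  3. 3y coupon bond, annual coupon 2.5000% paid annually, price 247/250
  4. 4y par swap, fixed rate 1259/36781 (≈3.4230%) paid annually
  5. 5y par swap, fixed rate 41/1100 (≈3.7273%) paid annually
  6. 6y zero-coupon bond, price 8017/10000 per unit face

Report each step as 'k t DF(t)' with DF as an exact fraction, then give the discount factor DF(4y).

1 1 1189/1250
2 2 9349/10000
3 3 9179/10000
4 4 8741/10000
5 5 8319/10000
6 6 8017/10000
DF(4y) = 8741/10000 ≈ 0.874100

step 1 [1y] bond c/1=1/100: DF=(120089/125000 − 1/100·(0))/(1+1/100) = 1189/1250 ≈ 0.951200
step 2 [2y] bond c/1=9/400: DF=(3909349/4000000 − 9/400·(0.951200))/(1+9/400) = 9349/10000 ≈ 0.934900
step 3 [3y] bond c/1=1/40: DF=(247/250 − 1/40·(0.951200+0.934900))/(1+1/40) = 9179/10000 ≈ 0.917900
step 4 [4y] swap r/1=1259/36781: DF=(1 − 1259/36781·(0.951200+0.934900+0.917900))/(1+1259/36781) = 8741/10000 ≈ 0.874100
step 5 [5y] swap r/1=41/1100: DF=(1 − 41/1100·(0.951200+0.934900+0.917900+0.874100))/(1+41/1100) = 8319/10000 ≈ 0.831900
step 6 [6y] zero: DF = P = 8017/10000 ≈ 0.801700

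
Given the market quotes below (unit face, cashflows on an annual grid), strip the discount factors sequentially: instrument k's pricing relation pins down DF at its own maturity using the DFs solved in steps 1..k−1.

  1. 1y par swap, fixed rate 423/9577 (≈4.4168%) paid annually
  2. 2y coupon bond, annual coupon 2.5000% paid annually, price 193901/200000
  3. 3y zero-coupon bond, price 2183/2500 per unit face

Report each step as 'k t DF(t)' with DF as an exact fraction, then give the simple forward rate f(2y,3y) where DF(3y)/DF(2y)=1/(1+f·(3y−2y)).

1 1 9577/10000
2 2 369/400
3 3 2183/2500
f(2y,3y) = ((369/400)/(2183/2500) − 1)/(1) = 493/8732 ≈ 5.6459%

step 1 [1y] swap r/1=423/9577: DF=(1 − 423/9577·(0))/(1+423/9577) = 9577/10000 ≈ 0.957700
step 2 [2y] bond c/1=1/40: DF=(193901/200000 − 1/40·(0.957700))/(1+1/40) = 369/400 ≈ 0.922500
step 3 [3y] zero: DF = P = 2183/2500 ≈ 0.873200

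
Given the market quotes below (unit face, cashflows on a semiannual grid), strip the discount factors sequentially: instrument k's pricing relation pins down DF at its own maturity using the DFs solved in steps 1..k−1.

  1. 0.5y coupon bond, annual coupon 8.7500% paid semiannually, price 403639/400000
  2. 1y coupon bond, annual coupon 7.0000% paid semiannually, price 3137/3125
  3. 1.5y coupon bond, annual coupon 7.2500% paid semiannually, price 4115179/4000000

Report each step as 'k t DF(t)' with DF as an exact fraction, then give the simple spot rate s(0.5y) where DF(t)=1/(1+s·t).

step 1 [0.5y] bond c/2=7/160: DF=(403639/400000 − 7/160·(0))/(1+7/160) = 2417/2500 ≈ 0.966800
step 2 [1y] bond c/2=7/200: DF=(3137/3125 − 7/200·(0.966800))/(1+7/200) = 2343/2500 ≈ 0.937200
step 3 [1.5y] bond c/2=29/800: DF=(4115179/4000000 − 29/800·(0.966800+0.937200))/(1+29/800) = 4631/5000 ≈ 0.926200

1 1/2 2417/2500
2 1 2343/2500
3 3/2 4631/5000
s(0.5y) = (1/(2417/2500) − 1)/(1/2) = 166/2417 ≈ 6.8680%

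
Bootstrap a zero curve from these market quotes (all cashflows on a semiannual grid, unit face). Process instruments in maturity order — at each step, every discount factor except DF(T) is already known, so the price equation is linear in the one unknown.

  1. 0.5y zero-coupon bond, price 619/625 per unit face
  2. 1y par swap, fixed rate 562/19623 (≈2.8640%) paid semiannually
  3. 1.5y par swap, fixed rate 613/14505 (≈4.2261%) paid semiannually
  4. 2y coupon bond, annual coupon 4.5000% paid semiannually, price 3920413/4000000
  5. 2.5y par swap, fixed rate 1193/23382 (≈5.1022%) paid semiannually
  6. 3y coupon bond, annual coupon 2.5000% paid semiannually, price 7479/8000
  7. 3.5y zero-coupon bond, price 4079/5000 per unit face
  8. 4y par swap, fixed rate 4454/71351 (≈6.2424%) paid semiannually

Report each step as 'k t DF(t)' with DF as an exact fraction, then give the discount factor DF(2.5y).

1 1/2 619/625
2 1 9719/10000
3 3/2 9387/10000
4 2 8947/10000
5 5/2 8807/10000
6 3 541/625
7 7/2 4079/5000
8 4 7773/10000
DF(2.5y) = 8807/10000 ≈ 0.880700

step 1 [0.5y] zero: DF = P = 619/625 ≈ 0.990400
step 2 [1y] swap r/2=281/19623: DF=(1 − 281/19623·(0.990400))/(1+281/19623) = 9719/10000 ≈ 0.971900
step 3 [1.5y] swap r/2=613/29010: DF=(1 − 613/29010·(0.990400+0.971900))/(1+613/29010) = 9387/10000 ≈ 0.938700
step 4 [2y] bond c/2=9/400: DF=(3920413/4000000 − 9/400·(0.990400+0.971900+0.938700))/(1+9/400) = 8947/10000 ≈ 0.894700
step 5 [2.5y] swap r/2=1193/46764: DF=(1 − 1193/46764·(0.990400+0.971900+0.938700+0.894700))/(1+1193/46764) = 8807/10000 ≈ 0.880700
step 6 [3y] bond c/2=1/80: DF=(7479/8000 − 1/80·(0.990400+0.971900+0.938700+0.894700+0.880700))/(1+1/80) = 541/625 ≈ 0.865600
step 7 [3.5y] zero: DF = P = 4079/5000 ≈ 0.815800
step 8 [4y] swap r/2=2227/71351: DF=(1 − 2227/71351·(0.990400+0.971900+0.938700+0.894700+0.880700+0.865600+0.815800))/(1+2227/71351) = 7773/10000 ≈ 0.777300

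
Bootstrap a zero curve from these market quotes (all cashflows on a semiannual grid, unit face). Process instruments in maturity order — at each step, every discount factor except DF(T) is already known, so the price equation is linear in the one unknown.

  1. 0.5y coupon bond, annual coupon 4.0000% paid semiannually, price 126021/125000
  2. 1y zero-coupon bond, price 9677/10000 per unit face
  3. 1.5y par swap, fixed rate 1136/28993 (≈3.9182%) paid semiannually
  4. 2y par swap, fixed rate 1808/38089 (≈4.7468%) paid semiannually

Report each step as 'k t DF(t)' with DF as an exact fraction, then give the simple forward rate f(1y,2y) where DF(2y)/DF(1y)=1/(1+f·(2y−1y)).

1 1/2 2471/2500
2 1 9677/10000
3 3/2 1179/1250
4 2 1137/1250
f(1y,2y) = ((9677/10000)/(1137/1250) − 1)/(1) = 581/9096 ≈ 6.3874%

step 1 [0.5y] bond c/2=1/50: DF=(126021/125000 − 1/50·(0))/(1+1/50) = 2471/2500 ≈ 0.988400
step 2 [1y] zero: DF = P = 9677/10000 ≈ 0.967700
step 3 [1.5y] swap r/2=568/28993: DF=(1 − 568/28993·(0.988400+0.967700))/(1+568/28993) = 1179/1250 ≈ 0.943200
step 4 [2y] swap r/2=904/38089: DF=(1 − 904/38089·(0.988400+0.967700+0.943200))/(1+904/38089) = 1137/1250 ≈ 0.909600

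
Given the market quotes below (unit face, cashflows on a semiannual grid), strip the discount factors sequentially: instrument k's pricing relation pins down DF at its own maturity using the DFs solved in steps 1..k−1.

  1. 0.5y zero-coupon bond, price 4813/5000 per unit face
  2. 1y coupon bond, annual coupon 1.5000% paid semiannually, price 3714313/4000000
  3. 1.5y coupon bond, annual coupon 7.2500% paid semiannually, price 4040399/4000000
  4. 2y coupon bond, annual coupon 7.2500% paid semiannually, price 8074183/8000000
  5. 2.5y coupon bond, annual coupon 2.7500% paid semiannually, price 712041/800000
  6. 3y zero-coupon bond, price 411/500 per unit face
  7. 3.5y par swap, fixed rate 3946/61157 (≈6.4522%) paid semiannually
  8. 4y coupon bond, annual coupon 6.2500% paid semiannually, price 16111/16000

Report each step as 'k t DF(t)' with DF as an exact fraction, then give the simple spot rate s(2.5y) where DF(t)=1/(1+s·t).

step 1 [0.5y] zero: DF = P = 4813/5000 ≈ 0.962600
step 2 [1y] bond c/2=3/400: DF=(3714313/4000000 − 3/400·(0.962600))/(1+3/400) = 1829/2000 ≈ 0.914500
step 3 [1.5y] bond c/2=29/800: DF=(4040399/4000000 − 29/800·(0.962600+0.914500))/(1+29/800) = 9091/10000 ≈ 0.909100
step 4 [2y] bond c/2=29/800: DF=(8074183/8000000 − 29/800·(0.962600+0.914500+0.909100))/(1+29/800) = 1753/2000 ≈ 0.876500
step 5 [2.5y] bond c/2=11/800: DF=(712041/800000 − 11/800·(0.962600+0.914500+0.909100+0.876500))/(1+11/800) = 8283/10000 ≈ 0.828300
step 6 [3y] zero: DF = P = 411/500 ≈ 0.822000
step 7 [3.5y] swap r/2=1973/61157: DF=(1 − 1973/61157·(0.962600+0.914500+0.909100+0.876500+0.828300+0.822000))/(1+1973/61157) = 8027/10000 ≈ 0.802700
step 8 [4y] bond c/2=1/32: DF=(16111/16000 − 1/32·(0.962600+0.914500+0.909100+0.876500+0.828300+0.822000+0.802700))/(1+1/32) = 7911/10000 ≈ 0.791100

1 1/2 4813/5000
2 1 1829/2000
3 3/2 9091/10000
4 2 1753/2000
5 5/2 8283/10000
6 3 411/500
7 7/2 8027/10000
8 4 7911/10000
s(2.5y) = (1/(8283/10000) − 1)/(5/2) = 3434/41415 ≈ 8.2917%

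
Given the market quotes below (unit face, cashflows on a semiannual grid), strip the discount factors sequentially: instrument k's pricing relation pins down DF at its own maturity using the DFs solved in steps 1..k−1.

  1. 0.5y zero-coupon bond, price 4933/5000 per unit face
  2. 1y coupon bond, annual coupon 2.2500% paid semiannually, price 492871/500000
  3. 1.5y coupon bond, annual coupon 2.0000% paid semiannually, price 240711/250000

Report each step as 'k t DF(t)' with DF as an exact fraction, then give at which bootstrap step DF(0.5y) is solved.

step 1 [0.5y] zero: DF = P = 4933/5000 ≈ 0.986600
step 2 [1y] bond c/2=9/800: DF=(492871/500000 − 9/800·(0.986600))/(1+9/800) = 4819/5000 ≈ 0.963800
step 3 [1.5y] bond c/2=1/100: DF=(240711/250000 − 1/100·(0.986600+0.963800))/(1+1/100) = 467/500 ≈ 0.934000

1 1/2 4933/5000
2 1 4819/5000
3 3/2 467/500
DF(0.5y) is solved at step 1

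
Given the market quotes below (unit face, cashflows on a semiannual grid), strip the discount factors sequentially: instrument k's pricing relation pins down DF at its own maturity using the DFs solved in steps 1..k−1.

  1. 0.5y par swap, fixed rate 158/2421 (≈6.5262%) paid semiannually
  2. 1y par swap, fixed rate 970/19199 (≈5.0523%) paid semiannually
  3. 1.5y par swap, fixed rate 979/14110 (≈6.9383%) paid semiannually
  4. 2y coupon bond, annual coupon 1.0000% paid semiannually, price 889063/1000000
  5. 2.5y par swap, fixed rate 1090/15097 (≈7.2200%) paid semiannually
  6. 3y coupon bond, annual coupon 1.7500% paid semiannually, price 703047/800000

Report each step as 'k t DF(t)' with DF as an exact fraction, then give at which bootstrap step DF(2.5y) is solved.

1 1/2 2421/2500
2 1 1903/2000
3 3/2 9021/10000
4 2 4353/5000
5 5/2 1673/2000
6 3 8319/10000
DF(2.5y) is solved at step 5

step 1 [0.5y] swap r/2=79/2421: DF=(1 − 79/2421·(0))/(1+79/2421) = 2421/2500 ≈ 0.968400
step 2 [1y] swap r/2=485/19199: DF=(1 − 485/19199·(0.968400))/(1+485/19199) = 1903/2000 ≈ 0.951500
step 3 [1.5y] swap r/2=979/28220: DF=(1 − 979/28220·(0.968400+0.951500))/(1+979/28220) = 9021/10000 ≈ 0.902100
step 4 [2y] bond c/2=1/200: DF=(889063/1000000 − 1/200·(0.968400+0.951500+0.902100))/(1+1/200) = 4353/5000 ≈ 0.870600
step 5 [2.5y] swap r/2=545/15097: DF=(1 − 545/15097·(0.968400+0.951500+0.902100+0.870600))/(1+545/15097) = 1673/2000 ≈ 0.836500
step 6 [3y] bond c/2=7/800: DF=(703047/800000 − 7/800·(0.968400+0.951500+0.902100+0.870600+0.836500))/(1+7/800) = 8319/10000 ≈ 0.831900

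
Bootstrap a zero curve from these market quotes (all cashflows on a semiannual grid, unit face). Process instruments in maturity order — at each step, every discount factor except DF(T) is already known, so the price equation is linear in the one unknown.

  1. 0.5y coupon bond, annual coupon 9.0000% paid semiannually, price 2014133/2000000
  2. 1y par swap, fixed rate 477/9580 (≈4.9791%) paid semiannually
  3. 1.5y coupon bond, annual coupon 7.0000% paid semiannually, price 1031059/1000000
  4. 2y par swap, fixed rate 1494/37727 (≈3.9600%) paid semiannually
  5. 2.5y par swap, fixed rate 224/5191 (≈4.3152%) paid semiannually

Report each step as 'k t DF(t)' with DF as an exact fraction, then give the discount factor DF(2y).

step 1 [0.5y] bond c/2=9/200: DF=(2014133/2000000 − 9/200·(0))/(1+9/200) = 9637/10000 ≈ 0.963700
step 2 [1y] swap r/2=477/19160: DF=(1 − 477/19160·(0.963700))/(1+477/19160) = 9523/10000 ≈ 0.952300
step 3 [1.5y] bond c/2=7/200: DF=(1031059/1000000 − 7/200·(0.963700+0.952300))/(1+7/200) = 4657/5000 ≈ 0.931400
step 4 [2y] swap r/2=747/37727: DF=(1 − 747/37727·(0.963700+0.952300+0.931400))/(1+747/37727) = 9253/10000 ≈ 0.925300
step 5 [2.5y] swap r/2=112/5191: DF=(1 − 112/5191·(0.963700+0.952300+0.931400+0.925300))/(1+112/5191) = 562/625 ≈ 0.899200

1 1/2 9637/10000
2 1 9523/10000
3 3/2 4657/5000
4 2 9253/10000
5 5/2 562/625
DF(2y) = 9253/10000 ≈ 0.925300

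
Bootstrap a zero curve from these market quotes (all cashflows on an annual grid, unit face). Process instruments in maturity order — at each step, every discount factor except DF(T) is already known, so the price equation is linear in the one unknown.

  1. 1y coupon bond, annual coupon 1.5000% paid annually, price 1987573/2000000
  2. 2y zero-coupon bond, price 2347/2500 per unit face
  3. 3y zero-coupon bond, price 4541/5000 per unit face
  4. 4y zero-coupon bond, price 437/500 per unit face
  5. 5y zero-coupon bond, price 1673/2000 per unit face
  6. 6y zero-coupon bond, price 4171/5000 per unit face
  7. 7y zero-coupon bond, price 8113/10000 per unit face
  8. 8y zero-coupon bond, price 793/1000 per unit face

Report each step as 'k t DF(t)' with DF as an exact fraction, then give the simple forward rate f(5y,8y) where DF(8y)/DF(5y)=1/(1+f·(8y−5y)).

1 1 9791/10000
2 2 2347/2500
3 3 4541/5000
4 4 437/500
5 5 1673/2000
6 6 4171/5000
7 7 8113/10000
8 8 793/1000
f(5y,8y) = ((1673/2000)/(793/1000) − 1)/(3) = 29/1586 ≈ 1.8285%

step 1 [1y] bond c/1=3/200: DF=(1987573/2000000 − 3/200·(0))/(1+3/200) = 9791/10000 ≈ 0.979100
step 2 [2y] zero: DF = P = 2347/2500 ≈ 0.938800
step 3 [3y] zero: DF = P = 4541/5000 ≈ 0.908200
step 4 [4y] zero: DF = P = 437/500 ≈ 0.874000
step 5 [5y] zero: DF = P = 1673/2000 ≈ 0.836500
step 6 [6y] zero: DF = P = 4171/5000 ≈ 0.834200
step 7 [7y] zero: DF = P = 8113/10000 ≈ 0.811300
step 8 [8y] zero: DF = P = 793/1000 ≈ 0.793000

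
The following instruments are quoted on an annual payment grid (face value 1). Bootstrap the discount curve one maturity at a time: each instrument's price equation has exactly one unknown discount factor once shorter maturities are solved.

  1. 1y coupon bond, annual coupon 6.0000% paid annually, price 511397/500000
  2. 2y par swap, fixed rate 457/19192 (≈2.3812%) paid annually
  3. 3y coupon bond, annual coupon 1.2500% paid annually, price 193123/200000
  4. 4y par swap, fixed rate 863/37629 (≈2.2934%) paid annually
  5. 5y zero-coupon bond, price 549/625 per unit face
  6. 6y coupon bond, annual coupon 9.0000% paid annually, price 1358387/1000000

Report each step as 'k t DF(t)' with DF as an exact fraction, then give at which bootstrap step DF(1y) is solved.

step 1 [1y] bond c/1=3/50: DF=(511397/500000 − 3/50·(0))/(1+3/50) = 9649/10000 ≈ 0.964900
step 2 [2y] swap r/1=457/19192: DF=(1 − 457/19192·(0.964900))/(1+457/19192) = 9543/10000 ≈ 0.954300
step 3 [3y] bond c/1=1/80: DF=(193123/200000 − 1/80·(0.964900+0.954300))/(1+1/80) = 93/100 ≈ 0.930000
step 4 [4y] swap r/1=863/37629: DF=(1 − 863/37629·(0.964900+0.954300+0.930000))/(1+863/37629) = 9137/10000 ≈ 0.913700
step 5 [5y] zero: DF = P = 549/625 ≈ 0.878400
step 6 [6y] bond c/1=9/100: DF=(1358387/1000000 − 9/100·(0.964900+0.954300+0.930000+0.913700+0.878400))/(1+9/100) = 863/1000 ≈ 0.863000

1 1 9649/10000
2 2 9543/10000
3 3 93/100
4 4 9137/10000
5 5 549/625
6 6 863/1000
DF(1y) is solved at step 1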